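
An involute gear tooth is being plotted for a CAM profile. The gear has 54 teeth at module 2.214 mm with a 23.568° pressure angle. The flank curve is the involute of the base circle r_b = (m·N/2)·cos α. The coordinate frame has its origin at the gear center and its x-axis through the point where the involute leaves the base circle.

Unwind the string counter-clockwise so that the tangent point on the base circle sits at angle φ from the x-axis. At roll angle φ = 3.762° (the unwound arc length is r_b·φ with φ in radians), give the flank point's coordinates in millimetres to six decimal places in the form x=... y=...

pitch radius r_p = m·N/2 = 2.214·54/2 = 59.778000
base radius r_b = r_p·cos α = 59.778000·cos 23.568° = 54.791689
roll angle φ = 3.762° = 0.06565929 rad
x = r_b·(cos φ + φ·sin φ) = 54.791689·(0.99784520 + 0.06565929·0.06561212) = 54.909669
y = r_b·(sin φ − φ·cos φ) = 54.791689·(0.06561212 − 0.06565929·0.99784520) = 0.005168

x=54.909669 y=0.005168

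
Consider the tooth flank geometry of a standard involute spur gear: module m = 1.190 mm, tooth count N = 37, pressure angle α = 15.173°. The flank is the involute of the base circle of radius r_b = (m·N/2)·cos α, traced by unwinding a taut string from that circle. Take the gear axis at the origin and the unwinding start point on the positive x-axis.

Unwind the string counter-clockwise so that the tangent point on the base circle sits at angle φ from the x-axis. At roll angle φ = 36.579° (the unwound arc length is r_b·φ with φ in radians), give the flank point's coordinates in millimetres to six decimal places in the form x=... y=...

pitch radius r_p = m·N/2 = 1.190·37/2 = 22.015000
base radius r_b = r_p·cos α = 22.015000·cos 15.173° = 21.247556
roll angle φ = 36.579° = 0.63842399 rad
x = r_b·(cos φ + φ·sin φ) = 21.247556·(0.80303595 + 0.63842399·0.59593059) = 25.146319
y = r_b·(sin φ − φ·cos φ) = 21.247556·(0.59593059 − 0.63842399·0.80303595) = 1.768926

x=25.146319 y=1.768926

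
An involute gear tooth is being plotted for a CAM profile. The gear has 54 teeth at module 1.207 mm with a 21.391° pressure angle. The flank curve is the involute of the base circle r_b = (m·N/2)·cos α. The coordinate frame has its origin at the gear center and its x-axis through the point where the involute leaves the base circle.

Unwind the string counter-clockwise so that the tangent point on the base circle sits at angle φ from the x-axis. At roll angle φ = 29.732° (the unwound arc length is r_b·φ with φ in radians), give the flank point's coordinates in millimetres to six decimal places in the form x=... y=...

pitch radius r_p = m·N/2 = 1.207·54/2 = 32.589000
base radius r_b = r_p·cos α = 32.589000·cos 21.391° = 30.344045
roll angle φ = 29.732° = 0.51892129 rad
x = r_b·(cos φ + φ·sin φ) = 30.344045·(0.86835466 + 0.51892129·0.49594373) = 34.158608
y = r_b·(sin φ − φ·cos φ) = 30.344045·(0.49594373 − 0.51892129·0.86835466) = 1.375678

x=34.158608 y=1.375678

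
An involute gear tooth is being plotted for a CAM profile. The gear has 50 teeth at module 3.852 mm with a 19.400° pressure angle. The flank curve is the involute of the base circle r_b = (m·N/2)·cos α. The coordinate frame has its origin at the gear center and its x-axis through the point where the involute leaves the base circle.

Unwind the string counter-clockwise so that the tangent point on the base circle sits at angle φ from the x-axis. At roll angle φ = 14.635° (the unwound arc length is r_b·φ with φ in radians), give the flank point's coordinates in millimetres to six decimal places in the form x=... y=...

pitch radius r_p = m·N/2 = 3.852·50/2 = 96.300000
base radius r_b = r_p·cos α = 96.300000·cos 19.400° = 90.832342
roll angle φ = 14.635° = 0.25542894 rad
x = r_b·(cos φ + φ·sin φ) = 90.832342·(0.96755501 + 0.25542894·0.25266045) = 93.747315
y = r_b·(sin φ − φ·cos φ) = 90.832342·(0.25266045 − 0.25542894·0.96755501) = 0.501295

x=93.747315 y=0.501295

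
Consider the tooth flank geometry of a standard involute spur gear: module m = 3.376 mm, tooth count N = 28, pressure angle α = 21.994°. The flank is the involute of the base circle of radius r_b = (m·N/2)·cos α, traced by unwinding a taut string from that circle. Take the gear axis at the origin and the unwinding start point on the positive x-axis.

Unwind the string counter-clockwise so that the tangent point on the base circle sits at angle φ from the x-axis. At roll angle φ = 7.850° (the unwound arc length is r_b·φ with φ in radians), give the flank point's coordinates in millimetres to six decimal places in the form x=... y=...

pitch radius r_p = m·N/2 = 3.376·28/2 = 47.264000
base radius r_b = r_p·cos α = 47.264000·cos 21.994° = 43.824272
roll angle φ = 7.850° = 0.13700835 rad
x = r_b·(cos φ + φ·sin φ) = 43.824272·(0.99062903 + 0.13700835·0.13658011) = 44.233662
y = r_b·(sin φ − φ·cos φ) = 43.824272·(0.13658011 − 0.13700835·0.99062903) = 0.037499

x=44.233662 y=0.037499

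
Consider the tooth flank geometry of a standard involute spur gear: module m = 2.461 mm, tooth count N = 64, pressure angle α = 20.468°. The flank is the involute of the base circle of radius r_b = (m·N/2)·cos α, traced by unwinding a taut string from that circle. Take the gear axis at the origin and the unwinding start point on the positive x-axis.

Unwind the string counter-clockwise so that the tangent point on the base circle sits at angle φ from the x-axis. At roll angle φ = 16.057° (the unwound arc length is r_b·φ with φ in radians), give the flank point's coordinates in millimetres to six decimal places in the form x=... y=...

x=76.620860 y=0.537068

pitch radius r_p = m·N/2 = 2.461·64/2 = 78.752000
base radius r_b = r_p·cos α = 78.752000·cos 20.468° = 73.780200
roll angle φ = 16.057° = 0.28024752 rad
x = r_b·(cos φ + φ·sin φ) = 73.780200·(0.96098701 + 0.28024752·0.27659352) = 76.620860
y = r_b·(sin φ − φ·cos φ) = 73.780200·(0.27659352 − 0.28024752·0.96098701) = 0.537068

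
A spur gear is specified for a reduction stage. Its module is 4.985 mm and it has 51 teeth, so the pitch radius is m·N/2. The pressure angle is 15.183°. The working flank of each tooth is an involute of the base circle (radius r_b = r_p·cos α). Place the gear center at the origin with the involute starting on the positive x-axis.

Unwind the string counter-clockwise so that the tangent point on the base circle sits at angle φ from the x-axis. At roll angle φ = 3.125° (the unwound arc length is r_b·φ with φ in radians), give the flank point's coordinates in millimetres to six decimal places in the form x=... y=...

x=122.862706 y=0.006633

pitch radius r_p = m·N/2 = 4.985·51/2 = 127.117500
base radius r_b = r_p·cos α = 127.117500·cos 15.183° = 122.680368
roll angle φ = 3.125° = 0.05454154 rad
x = r_b·(cos φ + φ·sin φ) = 122.680368·(0.99851298 + 0.05454154·0.05451450) = 122.862706
y = r_b·(sin φ − φ·cos φ) = 122.680368·(0.05451450 − 0.05454154·0.99851298) = 0.006633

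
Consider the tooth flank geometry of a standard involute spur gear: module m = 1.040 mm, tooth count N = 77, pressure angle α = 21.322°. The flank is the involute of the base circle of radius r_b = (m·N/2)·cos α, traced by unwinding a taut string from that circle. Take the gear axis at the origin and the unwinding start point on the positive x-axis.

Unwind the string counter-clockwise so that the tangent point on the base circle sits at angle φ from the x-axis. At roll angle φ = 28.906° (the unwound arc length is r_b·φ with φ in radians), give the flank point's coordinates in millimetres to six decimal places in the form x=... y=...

x=41.748337 y=1.556258

pitch radius r_p = m·N/2 = 1.040·77/2 = 40.040000
base radius r_b = r_p·cos α = 40.040000·cos 21.322° = 37.299329
roll angle φ = 28.906° = 0.50450487 rad
x = r_b·(cos φ + φ·sin φ) = 37.299329·(0.87541391 + 0.50450487·0.48337406) = 41.748337
y = r_b·(sin φ − φ·cos φ) = 37.299329·(0.48337406 − 0.50450487·0.87541391) = 1.556258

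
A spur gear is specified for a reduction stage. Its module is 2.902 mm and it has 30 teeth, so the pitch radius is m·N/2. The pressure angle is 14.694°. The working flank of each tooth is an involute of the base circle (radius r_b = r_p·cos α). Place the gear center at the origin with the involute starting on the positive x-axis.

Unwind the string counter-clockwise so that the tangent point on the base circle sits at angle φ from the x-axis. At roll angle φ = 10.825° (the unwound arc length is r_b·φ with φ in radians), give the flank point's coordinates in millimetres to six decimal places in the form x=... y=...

x=42.851127 y=0.094317

pitch radius r_p = m·N/2 = 2.902·30/2 = 43.530000
base radius r_b = r_p·cos α = 43.530000·cos 14.694° = 42.106322
roll angle φ = 10.825° = 0.18893189 rad
x = r_b·(cos φ + φ·sin φ) = 42.106322·(0.98220540 + 0.18893189·0.18780990) = 42.851127
y = r_b·(sin φ − φ·cos φ) = 42.106322·(0.18780990 − 0.18893189·0.98220540) = 0.094317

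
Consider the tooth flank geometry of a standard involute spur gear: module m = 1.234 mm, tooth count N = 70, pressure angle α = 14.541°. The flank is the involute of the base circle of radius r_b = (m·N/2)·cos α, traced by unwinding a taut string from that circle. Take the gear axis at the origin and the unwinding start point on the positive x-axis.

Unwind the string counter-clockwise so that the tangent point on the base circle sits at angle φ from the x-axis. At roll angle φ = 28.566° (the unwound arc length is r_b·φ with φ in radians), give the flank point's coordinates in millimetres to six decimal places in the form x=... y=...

x=46.684069 y=1.684494

pitch radius r_p = m·N/2 = 1.234·70/2 = 43.190000
base radius r_b = r_p·cos α = 43.190000·cos 14.541° = 41.806548
roll angle φ = 28.566° = 0.49857075 rad
x = r_b·(cos φ + φ·sin φ) = 41.806548·(0.87826688 + 0.49857075·0.47817077) = 46.684069
y = r_b·(sin φ − φ·cos φ) = 41.806548·(0.47817077 − 0.49857075·0.87826688) = 1.684494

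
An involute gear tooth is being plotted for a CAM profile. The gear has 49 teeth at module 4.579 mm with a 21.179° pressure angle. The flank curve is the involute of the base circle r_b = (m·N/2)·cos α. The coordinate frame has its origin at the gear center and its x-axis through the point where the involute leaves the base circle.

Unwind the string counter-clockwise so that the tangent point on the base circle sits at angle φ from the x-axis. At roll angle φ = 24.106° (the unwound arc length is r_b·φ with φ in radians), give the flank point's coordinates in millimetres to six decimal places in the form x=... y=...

x=113.460859 y=2.551199

pitch radius r_p = m·N/2 = 4.579·49/2 = 112.185500
base radius r_b = r_p·cos α = 112.185500·cos 21.179° = 104.608074
roll angle φ = 24.106° = 0.42072907 rad
x = r_b·(cos φ + φ·sin φ) = 104.608074·(0.91279141 + 0.42072907·0.40842605) = 113.460859
y = r_b·(sin φ − φ·cos φ) = 104.608074·(0.40842605 − 0.42072907·0.91279141) = 2.551199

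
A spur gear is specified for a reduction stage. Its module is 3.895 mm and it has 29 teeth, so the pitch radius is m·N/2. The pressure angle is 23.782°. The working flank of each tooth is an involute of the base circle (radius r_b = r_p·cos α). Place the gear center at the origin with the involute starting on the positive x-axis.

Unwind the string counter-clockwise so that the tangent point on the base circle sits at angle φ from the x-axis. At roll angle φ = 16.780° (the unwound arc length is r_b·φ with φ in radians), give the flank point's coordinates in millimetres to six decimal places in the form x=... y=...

x=53.850883 y=0.429037

pitch radius r_p = m·N/2 = 3.895·29/2 = 56.477500
base radius r_b = r_p·cos α = 56.477500·cos 23.782° = 51.681792
roll angle φ = 16.780° = 0.29286625 rad
x = r_b·(cos φ + φ·sin φ) = 51.681792·(0.95742033 + 0.29286625·0.28869761) = 53.850883
y = r_b·(sin φ − φ·cos φ) = 51.681792·(0.28869761 − 0.29286625·0.95742033) = 0.429037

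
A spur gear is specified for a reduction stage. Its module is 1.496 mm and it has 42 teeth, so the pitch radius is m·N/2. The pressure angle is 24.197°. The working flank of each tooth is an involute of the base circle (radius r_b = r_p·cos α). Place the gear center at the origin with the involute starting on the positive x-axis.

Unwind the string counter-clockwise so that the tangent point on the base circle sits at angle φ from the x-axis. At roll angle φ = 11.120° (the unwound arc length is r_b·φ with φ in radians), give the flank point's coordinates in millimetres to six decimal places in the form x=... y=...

pitch radius r_p = m·N/2 = 1.496·42/2 = 31.416000
base radius r_b = r_p·cos α = 31.416000·cos 24.197° = 28.655840
roll angle φ = 11.120° = 0.19408061 rad
x = r_b·(cos φ + φ·sin φ) = 28.655840·(0.98122540 + 0.19408061·0.19286449) = 29.190462
y = r_b·(sin φ − φ·cos φ) = 28.655840·(0.19286449 − 0.19408061·0.98122540) = 0.069567

x=29.190462 y=0.069567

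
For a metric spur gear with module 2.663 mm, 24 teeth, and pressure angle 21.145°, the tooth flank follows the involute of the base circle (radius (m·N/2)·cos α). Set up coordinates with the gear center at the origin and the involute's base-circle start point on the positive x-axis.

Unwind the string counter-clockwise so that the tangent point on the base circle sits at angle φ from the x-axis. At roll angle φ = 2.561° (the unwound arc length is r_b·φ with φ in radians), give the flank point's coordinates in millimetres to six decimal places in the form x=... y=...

pitch radius r_p = m·N/2 = 2.663·24/2 = 31.956000
base radius r_b = r_p·cos α = 31.956000·cos 21.145° = 29.804419
roll angle φ = 2.561° = 0.04469788 rad
x = r_b·(cos φ + φ·sin φ) = 29.804419·(0.99900122 + 0.04469788·0.04468300) = 29.834177
y = r_b·(sin φ − φ·cos φ) = 29.804419·(0.04468300 − 0.04469788·0.99900122) = 0.000887

x=29.834177 y=0.000887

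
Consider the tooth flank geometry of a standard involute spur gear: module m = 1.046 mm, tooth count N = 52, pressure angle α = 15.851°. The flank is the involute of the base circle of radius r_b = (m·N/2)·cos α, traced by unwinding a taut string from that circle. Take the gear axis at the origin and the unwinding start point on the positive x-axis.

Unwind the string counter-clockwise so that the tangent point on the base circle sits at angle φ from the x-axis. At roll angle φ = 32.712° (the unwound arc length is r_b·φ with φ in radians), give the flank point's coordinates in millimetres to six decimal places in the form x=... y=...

pitch radius r_p = m·N/2 = 1.046·52/2 = 27.196000
base radius r_b = r_p·cos α = 27.196000·cos 15.851° = 26.161879
roll angle φ = 32.712° = 0.57093210 rad
x = r_b·(cos φ + φ·sin φ) = 26.161879·(0.84139762 + 0.57093210·0.54041655) = 30.084559
y = r_b·(sin φ − φ·cos φ) = 26.161879·(0.54041655 − 0.57093210·0.84139762) = 1.570645

x=30.084559 y=1.570645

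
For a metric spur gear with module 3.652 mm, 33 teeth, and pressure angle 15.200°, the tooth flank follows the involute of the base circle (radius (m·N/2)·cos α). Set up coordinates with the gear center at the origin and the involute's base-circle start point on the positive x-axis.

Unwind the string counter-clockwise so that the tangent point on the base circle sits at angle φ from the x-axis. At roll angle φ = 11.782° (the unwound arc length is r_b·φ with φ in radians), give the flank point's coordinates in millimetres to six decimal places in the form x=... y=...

x=59.366451 y=0.167834

pitch radius r_p = m·N/2 = 3.652·33/2 = 60.258000
base radius r_b = r_p·cos α = 60.258000·cos 15.200° = 58.149964
roll angle φ = 11.782° = 0.20563469 rad
x = r_b·(cos φ + φ·sin φ) = 58.149964·(0.97893158 + 0.20563469·0.20418852) = 59.366451
y = r_b·(sin φ − φ·cos φ) = 58.149964·(0.20418852 − 0.20563469·0.97893158) = 0.167834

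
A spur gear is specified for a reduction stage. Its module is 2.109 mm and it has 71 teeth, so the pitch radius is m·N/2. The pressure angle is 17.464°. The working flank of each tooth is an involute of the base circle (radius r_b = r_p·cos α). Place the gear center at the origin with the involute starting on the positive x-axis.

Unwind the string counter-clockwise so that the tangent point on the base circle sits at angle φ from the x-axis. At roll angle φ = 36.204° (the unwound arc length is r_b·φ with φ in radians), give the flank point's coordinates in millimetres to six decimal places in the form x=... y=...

x=84.284189 y=5.769666

pitch radius r_p = m·N/2 = 2.109·71/2 = 74.869500
base radius r_b = r_p·cos α = 74.869500·cos 17.464° = 71.418443
roll angle φ = 36.204° = 0.63187900 rad
x = r_b·(cos φ + φ·sin φ) = 71.418443·(0.80691908 + 0.63187900·0.59066200) = 84.284189
y = r_b·(sin φ − φ·cos φ) = 71.418443·(0.59066200 − 0.63187900·0.80691908) = 5.769666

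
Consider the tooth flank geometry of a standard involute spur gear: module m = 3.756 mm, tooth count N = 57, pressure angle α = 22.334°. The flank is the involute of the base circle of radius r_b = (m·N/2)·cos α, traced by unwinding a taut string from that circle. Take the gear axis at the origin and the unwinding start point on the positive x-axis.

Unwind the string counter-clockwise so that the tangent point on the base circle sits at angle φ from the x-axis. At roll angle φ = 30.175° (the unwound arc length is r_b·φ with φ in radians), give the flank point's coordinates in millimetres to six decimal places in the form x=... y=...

x=111.809976 y=4.688821

pitch radius r_p = m·N/2 = 3.756·57/2 = 107.046000
base radius r_b = r_p·cos α = 107.046000·cos 22.334° = 99.015878
roll angle φ = 30.175° = 0.52665310 rad
x = r_b·(cos φ + φ·sin φ) = 99.015878·(0.86449420 + 0.52665310·0.50264279) = 111.809976
y = r_b·(sin φ − φ·cos φ) = 99.015878·(0.50264279 − 0.52665310·0.86449420) = 4.688821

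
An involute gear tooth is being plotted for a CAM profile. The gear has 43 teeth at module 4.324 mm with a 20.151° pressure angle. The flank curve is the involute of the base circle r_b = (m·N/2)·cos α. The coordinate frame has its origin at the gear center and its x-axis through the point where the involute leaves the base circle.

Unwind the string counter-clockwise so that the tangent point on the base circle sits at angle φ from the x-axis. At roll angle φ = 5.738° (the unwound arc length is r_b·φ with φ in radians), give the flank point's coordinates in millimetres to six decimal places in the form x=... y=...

pitch radius r_p = m·N/2 = 4.324·43/2 = 92.966000
base radius r_b = r_p·cos α = 92.966000·cos 20.151° = 87.275364
roll angle φ = 5.738° = 0.10014699 rad
x = r_b·(cos φ + φ·sin φ) = 87.275364·(0.99498948 + 0.10014699·0.09997967) = 87.711927
y = r_b·(sin φ − φ·cos φ) = 87.275364·(0.09997967 − 0.10014699·0.99498948) = 0.029191

x=87.711927 y=0.029191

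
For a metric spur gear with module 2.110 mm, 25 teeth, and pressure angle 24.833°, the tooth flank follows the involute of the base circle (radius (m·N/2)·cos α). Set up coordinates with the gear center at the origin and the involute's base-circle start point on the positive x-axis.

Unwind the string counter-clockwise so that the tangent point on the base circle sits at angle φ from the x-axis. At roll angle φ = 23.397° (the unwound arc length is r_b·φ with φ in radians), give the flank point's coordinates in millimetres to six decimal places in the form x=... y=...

x=25.849552 y=0.534304

pitch radius r_p = m·N/2 = 2.110·25/2 = 26.375000
base radius r_b = r_p·cos α = 26.375000·cos 24.833° = 23.936255
roll angle φ = 23.397° = 0.40835469 rad
x = r_b·(cos φ + φ·sin φ) = 23.936255·(0.91777542 + 0.40835469·0.39709984) = 25.849552
y = r_b·(sin φ − φ·cos φ) = 23.936255·(0.39709984 − 0.40835469·0.91777542) = 0.534304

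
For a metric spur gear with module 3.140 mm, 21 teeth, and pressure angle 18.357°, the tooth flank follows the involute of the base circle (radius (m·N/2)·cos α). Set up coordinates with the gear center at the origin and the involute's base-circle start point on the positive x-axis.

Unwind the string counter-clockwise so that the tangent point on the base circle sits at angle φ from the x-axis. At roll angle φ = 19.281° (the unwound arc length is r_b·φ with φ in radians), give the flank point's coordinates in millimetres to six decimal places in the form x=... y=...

x=33.014220 y=0.393016

pitch radius r_p = m·N/2 = 3.140·21/2 = 32.970000
base radius r_b = r_p·cos α = 32.970000·cos 18.357° = 31.292244
roll angle φ = 19.281° = 0.33651693 rad
x = r_b·(cos φ + φ·sin φ) = 31.292244·(0.94391050 + 0.33651693·0.33020140) = 33.014220
y = r_b·(sin φ − φ·cos φ) = 31.292244·(0.33020140 − 0.33651693·0.94391050) = 0.393016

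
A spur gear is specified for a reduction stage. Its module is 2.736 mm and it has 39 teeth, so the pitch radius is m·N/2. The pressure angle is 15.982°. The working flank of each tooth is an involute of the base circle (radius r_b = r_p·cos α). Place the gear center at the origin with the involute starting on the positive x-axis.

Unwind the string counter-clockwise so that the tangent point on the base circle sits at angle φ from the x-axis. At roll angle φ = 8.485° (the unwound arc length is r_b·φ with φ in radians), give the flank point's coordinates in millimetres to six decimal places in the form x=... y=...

x=51.849190 y=0.055405

pitch radius r_p = m·N/2 = 2.736·39/2 = 53.352000
base radius r_b = r_p·cos α = 53.352000·cos 15.982° = 51.289851
roll angle φ = 8.485° = 0.14809119 rad
x = r_b·(cos φ + φ·sin φ) = 51.289851·(0.98905453 + 0.14809119·0.14755048) = 51.849190
y = r_b·(sin φ − φ·cos φ) = 51.289851·(0.14755048 − 0.14809119·0.98905453) = 0.055405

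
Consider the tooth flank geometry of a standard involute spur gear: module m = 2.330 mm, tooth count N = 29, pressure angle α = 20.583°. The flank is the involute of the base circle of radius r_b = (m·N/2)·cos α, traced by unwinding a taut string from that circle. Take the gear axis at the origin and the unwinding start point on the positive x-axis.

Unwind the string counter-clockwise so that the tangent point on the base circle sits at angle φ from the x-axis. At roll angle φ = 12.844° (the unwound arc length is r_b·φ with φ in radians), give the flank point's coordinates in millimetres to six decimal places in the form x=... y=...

pitch radius r_p = m·N/2 = 2.330·29/2 = 33.785000
base radius r_b = r_p·cos α = 33.785000·cos 20.583° = 31.628297
roll angle φ = 12.844° = 0.22417009 rad
x = r_b·(cos φ + φ·sin φ) = 31.628297·(0.97497893 + 0.22417009·0.22229729) = 32.413037
y = r_b·(sin φ − φ·cos φ) = 31.628297·(0.22229729 − 0.22417009·0.97497893) = 0.118169

x=32.413037 y=0.118169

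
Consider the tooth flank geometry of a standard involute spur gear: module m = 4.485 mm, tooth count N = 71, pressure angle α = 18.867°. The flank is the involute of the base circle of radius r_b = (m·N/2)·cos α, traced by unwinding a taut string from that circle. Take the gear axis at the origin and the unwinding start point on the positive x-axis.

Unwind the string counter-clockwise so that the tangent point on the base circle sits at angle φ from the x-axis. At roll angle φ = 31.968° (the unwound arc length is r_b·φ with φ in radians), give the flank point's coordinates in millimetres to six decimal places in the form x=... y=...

pitch radius r_p = m·N/2 = 4.485·71/2 = 159.217500
base radius r_b = r_p·cos α = 159.217500·cos 18.867° = 150.663025
roll angle φ = 31.968° = 0.55794686 rad
x = r_b·(cos φ + φ·sin φ) = 150.663025·(0.84834393 + 0.55794686·0.52944554) = 172.320292
y = r_b·(sin φ − φ·cos φ) = 150.663025·(0.52944554 − 0.55794686·0.84834393) = 8.454413

x=172.320292 y=8.454413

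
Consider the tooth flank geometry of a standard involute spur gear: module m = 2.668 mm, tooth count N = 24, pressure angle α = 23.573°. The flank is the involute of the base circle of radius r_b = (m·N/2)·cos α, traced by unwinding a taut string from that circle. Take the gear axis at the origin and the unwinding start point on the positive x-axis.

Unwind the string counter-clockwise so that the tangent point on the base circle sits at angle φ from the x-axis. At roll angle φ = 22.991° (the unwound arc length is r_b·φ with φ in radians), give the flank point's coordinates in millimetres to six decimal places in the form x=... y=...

pitch radius r_p = m·N/2 = 2.668·24/2 = 32.016000
base radius r_b = r_p·cos α = 32.016000·cos 23.573° = 29.344306
roll angle φ = 22.991° = 0.40126865 rad
x = r_b·(cos φ + φ·sin φ) = 29.344306·(0.92056622 + 0.40126865·0.39058653) = 31.612514
y = r_b·(sin φ − φ·cos φ) = 29.344306·(0.39058653 − 0.40126865·0.92056622) = 0.621869

x=31.612514 y=0.621869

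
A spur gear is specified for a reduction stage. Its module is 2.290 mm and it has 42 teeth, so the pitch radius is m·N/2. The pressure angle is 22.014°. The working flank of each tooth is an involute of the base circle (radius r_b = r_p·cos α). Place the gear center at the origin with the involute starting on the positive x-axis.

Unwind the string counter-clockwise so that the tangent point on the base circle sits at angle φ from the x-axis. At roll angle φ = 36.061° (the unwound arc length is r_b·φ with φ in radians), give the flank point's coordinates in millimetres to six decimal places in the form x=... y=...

pitch radius r_p = m·N/2 = 2.290·42/2 = 48.090000
base radius r_b = r_p·cos α = 48.090000·cos 22.014° = 44.583868
roll angle φ = 36.061° = 0.62938318 rad
x = r_b·(cos φ + φ·sin φ) = 44.583868·(0.80839075 + 0.62938318·0.58864624) = 52.558799
y = r_b·(sin φ − φ·cos φ) = 44.583868·(0.58864624 − 0.62938318·0.80839075) = 3.560410

x=52.558799 y=3.560410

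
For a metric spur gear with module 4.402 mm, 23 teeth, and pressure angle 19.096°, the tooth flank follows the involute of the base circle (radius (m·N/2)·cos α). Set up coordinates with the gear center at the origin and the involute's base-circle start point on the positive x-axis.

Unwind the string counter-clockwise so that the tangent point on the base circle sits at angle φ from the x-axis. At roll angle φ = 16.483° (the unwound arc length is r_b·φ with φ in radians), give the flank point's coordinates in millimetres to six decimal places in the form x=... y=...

x=49.776074 y=0.376520

pitch radius r_p = m·N/2 = 4.402·23/2 = 50.623000
base radius r_b = r_p·cos α = 50.623000·cos 19.096° = 47.837305
roll angle φ = 16.483° = 0.28768262 rad
x = r_b·(cos φ + φ·sin φ) = 47.837305·(0.95890396 + 0.28768262·0.28373084) = 49.776074
y = r_b·(sin φ − φ·cos φ) = 47.837305·(0.28373084 − 0.28768262·0.95890396) = 0.376520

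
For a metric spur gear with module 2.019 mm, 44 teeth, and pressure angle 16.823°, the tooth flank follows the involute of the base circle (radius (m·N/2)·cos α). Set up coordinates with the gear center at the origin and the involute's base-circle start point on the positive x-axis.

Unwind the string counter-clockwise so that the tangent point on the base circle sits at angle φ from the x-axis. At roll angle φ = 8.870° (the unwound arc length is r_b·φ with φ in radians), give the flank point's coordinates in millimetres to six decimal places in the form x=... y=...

pitch radius r_p = m·N/2 = 2.019·44/2 = 44.418000
base radius r_b = r_p·cos α = 44.418000·cos 16.823° = 42.517060
roll angle φ = 8.870° = 0.15481070 rad
x = r_b·(cos φ + φ·sin φ) = 42.517060·(0.98804074 + 0.15481070·0.15419307) = 43.023501
y = r_b·(sin φ − φ·cos φ) = 42.517060·(0.15419307 − 0.15481070·0.98804074) = 0.052457

x=43.023501 y=0.052457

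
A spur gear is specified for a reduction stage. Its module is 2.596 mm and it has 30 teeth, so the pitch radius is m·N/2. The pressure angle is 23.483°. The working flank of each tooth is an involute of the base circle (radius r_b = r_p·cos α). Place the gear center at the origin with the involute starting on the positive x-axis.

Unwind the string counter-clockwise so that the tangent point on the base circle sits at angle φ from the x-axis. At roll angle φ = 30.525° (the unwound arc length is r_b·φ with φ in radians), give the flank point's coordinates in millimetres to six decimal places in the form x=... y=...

x=40.429471 y=1.749647

pitch radius r_p = m·N/2 = 2.596·30/2 = 38.940000
base radius r_b = r_p·cos α = 38.940000·cos 23.483° = 35.714925
roll angle φ = 30.525° = 0.53276175 rad
x = r_b·(cos φ + φ·sin φ) = 35.714925·(0.86140762 + 0.53276175·0.50791427) = 40.429471
y = r_b·(sin φ − φ·cos φ) = 35.714925·(0.50791427 − 0.53276175·0.86140762) = 1.749647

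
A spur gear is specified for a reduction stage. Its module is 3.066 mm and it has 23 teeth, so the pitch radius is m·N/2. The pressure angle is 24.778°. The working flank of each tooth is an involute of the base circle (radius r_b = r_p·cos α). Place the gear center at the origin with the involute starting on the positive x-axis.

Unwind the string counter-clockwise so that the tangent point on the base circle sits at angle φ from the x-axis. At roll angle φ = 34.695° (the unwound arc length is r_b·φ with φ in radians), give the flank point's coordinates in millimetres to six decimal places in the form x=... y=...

x=37.355106 y=2.283646

pitch radius r_p = m·N/2 = 3.066·23/2 = 35.259000
base radius r_b = r_p·cos α = 35.259000·cos 24.778° = 32.013003
roll angle φ = 34.695° = 0.60554198 rad
x = r_b·(cos φ + φ·sin φ) = 32.013003·(0.82219372 + 0.60554198·0.56920778) = 37.355106
y = r_b·(sin φ − φ·cos φ) = 32.013003·(0.56920778 − 0.60554198·0.82219372) = 2.283646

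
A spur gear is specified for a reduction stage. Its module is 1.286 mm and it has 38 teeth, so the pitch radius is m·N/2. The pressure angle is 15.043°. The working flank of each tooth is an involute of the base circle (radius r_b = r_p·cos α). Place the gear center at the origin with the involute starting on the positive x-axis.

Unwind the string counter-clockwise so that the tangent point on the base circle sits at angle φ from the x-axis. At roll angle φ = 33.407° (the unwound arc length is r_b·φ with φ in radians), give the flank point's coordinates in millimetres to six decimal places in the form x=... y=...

pitch radius r_p = m·N/2 = 1.286·38/2 = 24.434000
base radius r_b = r_p·cos α = 24.434000·cos 15.043° = 23.596679
roll angle φ = 33.407° = 0.58306214 rad
x = r_b·(cos φ + φ·sin φ) = 23.596679·(0.83478060 + 0.58306214·0.55058273) = 27.273149
y = r_b·(sin φ − φ·cos φ) = 23.596679·(0.55058273 − 0.58306214·0.83478060) = 1.506737

x=27.273149 y=1.506737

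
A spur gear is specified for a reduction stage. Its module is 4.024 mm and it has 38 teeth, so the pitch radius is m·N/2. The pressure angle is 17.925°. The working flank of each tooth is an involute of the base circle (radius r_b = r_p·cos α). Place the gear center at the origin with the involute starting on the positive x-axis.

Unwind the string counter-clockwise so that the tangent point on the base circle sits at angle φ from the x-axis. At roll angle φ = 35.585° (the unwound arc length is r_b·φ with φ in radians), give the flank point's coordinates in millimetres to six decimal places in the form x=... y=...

x=85.450686 y=5.588154

pitch radius r_p = m·N/2 = 4.024·38/2 = 76.456000
base radius r_b = r_p·cos α = 76.456000·cos 17.925° = 72.744841
roll angle φ = 35.585° = 0.62107541 rad
x = r_b·(cos φ + φ·sin φ) = 72.744841·(0.81325313 + 0.62107541·0.58191008) = 85.450686
y = r_b·(sin φ − φ·cos φ) = 72.744841·(0.58191008 − 0.62107541·0.81325313) = 5.588154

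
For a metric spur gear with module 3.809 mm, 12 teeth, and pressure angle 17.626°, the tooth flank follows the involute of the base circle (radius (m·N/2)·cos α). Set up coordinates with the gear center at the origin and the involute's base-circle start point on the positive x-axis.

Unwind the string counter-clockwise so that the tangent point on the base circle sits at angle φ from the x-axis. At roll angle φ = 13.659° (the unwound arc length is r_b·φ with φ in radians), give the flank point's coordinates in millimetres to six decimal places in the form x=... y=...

x=22.391246 y=0.097809

pitch radius r_p = m·N/2 = 3.809·12/2 = 22.854000
base radius r_b = r_p·cos α = 22.854000·cos 17.626° = 21.781081
roll angle φ = 13.659° = 0.23839452 rad
x = r_b·(cos φ + φ·sin φ) = 21.781081·(0.97171835 + 0.23839452·0.23614286) = 22.391246
y = r_b·(sin φ − φ·cos φ) = 21.781081·(0.23614286 − 0.23839452·0.97171835) = 0.097809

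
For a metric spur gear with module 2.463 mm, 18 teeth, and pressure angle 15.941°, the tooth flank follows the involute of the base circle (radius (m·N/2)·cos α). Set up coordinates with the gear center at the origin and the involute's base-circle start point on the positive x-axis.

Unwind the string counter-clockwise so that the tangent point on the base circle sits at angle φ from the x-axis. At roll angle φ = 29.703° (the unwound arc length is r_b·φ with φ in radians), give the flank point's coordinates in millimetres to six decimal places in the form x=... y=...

x=23.989172 y=0.963543

pitch radius r_p = m·N/2 = 2.463·18/2 = 22.167000
base radius r_b = r_p·cos α = 22.167000·cos 15.941° = 21.314569
roll angle φ = 29.703° = 0.51841515 rad
x = r_b·(cos φ + φ·sin φ) = 21.314569·(0.86860557 + 0.51841515·0.49550415) = 23.989172
y = r_b·(sin φ − φ·cos φ) = 21.314569·(0.49550415 − 0.51841515·0.86860557) = 0.963543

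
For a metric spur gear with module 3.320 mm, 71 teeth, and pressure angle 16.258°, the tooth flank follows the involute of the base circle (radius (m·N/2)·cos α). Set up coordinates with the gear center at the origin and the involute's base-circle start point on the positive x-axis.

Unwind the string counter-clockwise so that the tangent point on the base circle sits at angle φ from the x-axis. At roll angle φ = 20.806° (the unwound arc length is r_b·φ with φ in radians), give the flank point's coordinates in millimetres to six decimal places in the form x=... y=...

x=120.362830 y=1.782303

pitch radius r_p = m·N/2 = 3.320·71/2 = 117.860000
base radius r_b = r_p·cos α = 117.860000·cos 16.258° = 113.146870
roll angle φ = 20.806° = 0.36313320 rad
x = r_b·(cos φ + φ·sin φ) = 113.146870·(0.93478848 + 0.36313320·0.35520486) = 120.362830
y = r_b·(sin φ − φ·cos φ) = 113.146870·(0.35520486 − 0.36313320·0.93478848) = 1.782303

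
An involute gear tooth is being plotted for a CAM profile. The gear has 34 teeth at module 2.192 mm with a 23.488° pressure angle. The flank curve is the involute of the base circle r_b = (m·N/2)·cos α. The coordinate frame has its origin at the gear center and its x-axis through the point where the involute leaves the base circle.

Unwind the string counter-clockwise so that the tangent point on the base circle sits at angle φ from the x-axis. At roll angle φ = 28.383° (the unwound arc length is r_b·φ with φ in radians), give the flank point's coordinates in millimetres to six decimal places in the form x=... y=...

x=38.116077 y=1.351193

pitch radius r_p = m·N/2 = 2.192·34/2 = 37.264000
base radius r_b = r_p·cos α = 37.264000·cos 23.488° = 34.176438
roll angle φ = 28.383° = 0.49537680 rad
x = r_b·(cos φ + φ·sin φ) = 34.176438·(0.87978965 + 0.49537680·0.47536319) = 38.116077
y = r_b·(sin φ − φ·cos φ) = 34.176438·(0.47536319 − 0.49537680·0.87978965) = 1.351193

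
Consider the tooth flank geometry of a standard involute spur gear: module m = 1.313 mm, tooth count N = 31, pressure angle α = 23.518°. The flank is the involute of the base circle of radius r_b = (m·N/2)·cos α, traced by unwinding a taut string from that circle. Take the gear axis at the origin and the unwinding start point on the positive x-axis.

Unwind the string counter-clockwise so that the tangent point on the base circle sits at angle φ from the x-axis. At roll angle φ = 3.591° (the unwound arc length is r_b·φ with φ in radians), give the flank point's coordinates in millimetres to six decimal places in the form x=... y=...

x=18.697613 y=0.001531

pitch radius r_p = m·N/2 = 1.313·31/2 = 20.351500
base radius r_b = r_p·cos α = 20.351500·cos 23.518° = 18.660998
roll angle φ = 3.591° = 0.06267477 rad
x = r_b·(cos φ + φ·sin φ) = 18.660998·(0.99803658 + 0.06267477·0.06263375) = 18.697613
y = r_b·(sin φ − φ·cos φ) = 18.660998·(0.06263375 − 0.06267477·0.99803658) = 0.001531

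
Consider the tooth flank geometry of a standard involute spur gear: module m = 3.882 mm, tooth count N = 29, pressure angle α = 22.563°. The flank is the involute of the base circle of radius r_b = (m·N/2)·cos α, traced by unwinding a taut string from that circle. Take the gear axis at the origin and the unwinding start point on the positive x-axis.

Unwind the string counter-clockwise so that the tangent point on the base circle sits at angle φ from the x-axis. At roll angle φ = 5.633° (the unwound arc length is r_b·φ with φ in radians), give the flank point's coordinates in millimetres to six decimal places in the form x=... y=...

x=52.231146 y=0.016449

pitch radius r_p = m·N/2 = 3.882·29/2 = 56.289000
base radius r_b = r_p·cos α = 56.289000·cos 22.563° = 51.980538
roll angle φ = 5.633° = 0.09831440 rad
x = r_b·(cos φ + φ·sin φ) = 51.980538·(0.99517103 + 0.09831440·0.09815609) = 52.231146
y = r_b·(sin φ − φ·cos φ) = 51.980538·(0.09815609 − 0.09831440·0.99517103) = 0.016449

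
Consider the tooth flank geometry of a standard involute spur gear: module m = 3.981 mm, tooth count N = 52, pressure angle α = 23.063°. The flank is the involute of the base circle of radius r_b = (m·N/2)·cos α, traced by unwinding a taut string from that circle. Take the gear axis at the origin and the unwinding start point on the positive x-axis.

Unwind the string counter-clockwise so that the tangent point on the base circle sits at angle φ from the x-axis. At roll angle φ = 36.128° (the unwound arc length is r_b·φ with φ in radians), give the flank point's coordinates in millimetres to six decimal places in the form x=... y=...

pitch radius r_p = m·N/2 = 3.981·52/2 = 103.506000
base radius r_b = r_p·cos α = 103.506000·cos 23.063° = 95.233248
roll angle φ = 36.128° = 0.63055255 rad
x = r_b·(cos φ + φ·sin φ) = 95.233248·(0.80770185 + 0.63055255·0.58959115) = 112.324765
y = r_b·(sin φ − φ·cos φ) = 95.233248·(0.58959115 − 0.63055255·0.80770185) = 7.646533

x=112.324765 y=7.646533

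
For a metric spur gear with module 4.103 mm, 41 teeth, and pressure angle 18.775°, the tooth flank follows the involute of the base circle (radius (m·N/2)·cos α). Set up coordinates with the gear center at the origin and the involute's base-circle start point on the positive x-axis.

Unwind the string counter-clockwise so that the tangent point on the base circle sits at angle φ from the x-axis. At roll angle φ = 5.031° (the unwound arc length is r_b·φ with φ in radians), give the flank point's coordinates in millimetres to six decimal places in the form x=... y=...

pitch radius r_p = m·N/2 = 4.103·41/2 = 84.111500
base radius r_b = r_p·cos α = 84.111500·cos 18.775° = 79.635909
roll angle φ = 5.031° = 0.08780751 rad
x = r_b·(cos φ + φ·sin φ) = 79.635909·(0.99614740 + 0.08780751·0.08769472) = 79.942320
y = r_b·(sin φ − φ·cos φ) = 79.635909·(0.08769472 − 0.08780751·0.99614740) = 0.017958

x=79.942320 y=0.017958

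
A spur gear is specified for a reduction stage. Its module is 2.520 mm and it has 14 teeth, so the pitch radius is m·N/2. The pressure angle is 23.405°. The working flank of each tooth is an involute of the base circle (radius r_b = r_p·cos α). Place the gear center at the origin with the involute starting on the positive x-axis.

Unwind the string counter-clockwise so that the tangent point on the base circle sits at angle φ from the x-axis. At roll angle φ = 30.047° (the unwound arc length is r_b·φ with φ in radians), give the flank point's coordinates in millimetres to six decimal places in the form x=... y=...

x=18.263907 y=0.757063

pitch radius r_p = m·N/2 = 2.520·14/2 = 17.640000
base radius r_b = r_p·cos α = 17.640000·cos 23.405° = 16.188580
roll angle φ = 30.047° = 0.52441908 rad
x = r_b·(cos φ + φ·sin φ) = 16.188580·(0.86561496 + 0.52441908·0.50071024) = 18.263907
y = r_b·(sin φ − φ·cos φ) = 16.188580·(0.50071024 − 0.52441908·0.86561496) = 0.757063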